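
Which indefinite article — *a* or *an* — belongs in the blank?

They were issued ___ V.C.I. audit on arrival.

a

The indefinite article is chosen by the initial *sound* of the following word, not its spelling.
The initialism *V.C.I.* is read letter by letter; the first letter, V, is pronounced /viː/, which begins with a consonant sound.
So the article is *a*: They were issued a V.C.I. audit on arrival.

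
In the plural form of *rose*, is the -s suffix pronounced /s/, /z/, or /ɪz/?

The stem *rose* ends in a sibilant (/s, z, ʃ, ʒ, tʃ, dʒ/).
The plural suffix surfaces as /ɪz/ after sibilants, /s/ after other voiceless consonants, and /z/ after other voiced sounds.
So the plural -s on *rose* is pronounced /ɪz/.

/ɪz/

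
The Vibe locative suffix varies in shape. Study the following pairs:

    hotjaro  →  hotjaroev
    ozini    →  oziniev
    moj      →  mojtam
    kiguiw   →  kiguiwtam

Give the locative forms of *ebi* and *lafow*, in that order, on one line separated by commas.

The alternation tracks the final sound of the stem — -tam when the stem ends in a consonant (*moj*, *kiguiw*); -ev when the stem ends in a vowel (*hotjaro*, *ozini*).
Since the final sound of *ebi* is /i/ (a vowel), it takes -ev, giving *ebiev*.
*lafow* — final sound /w/ (a consonant) → -tam → *lafowtam*.

ebiev, lafowtam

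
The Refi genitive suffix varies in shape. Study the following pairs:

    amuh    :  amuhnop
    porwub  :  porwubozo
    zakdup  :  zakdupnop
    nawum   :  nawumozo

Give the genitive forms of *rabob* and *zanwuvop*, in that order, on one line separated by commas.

The suffix is conditioned by the final consonant: -nop when the stem ends in a voiceless consonant (*amuh*, *zakdup*); -ozo when the stem ends in a voiced consonant (*porwub*, *nawum*).
Since the final consonant of *rabob* is /b/ (voiced), it takes -ozo, giving *rabobozo*.
The final consonant of *zanwuvop* is /p/, which is voiceless, so the suffix is -nop, giving *zanwuvopnop*.

rabobozo, zanwuvopnop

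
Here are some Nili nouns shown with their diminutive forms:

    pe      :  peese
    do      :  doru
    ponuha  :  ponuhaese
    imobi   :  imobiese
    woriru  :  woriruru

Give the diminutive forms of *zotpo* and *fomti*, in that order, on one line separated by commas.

The pattern is rounding harmony: -ru when the last vowel of the stem is a rounded vowel (*do*, *woriru*); -ese when the last vowel of the stem is an unrounded vowel (*pe*, *ponuha*, *imobi*).
Since the last vowel of *zotpo* is /o/ (a rounded vowel), it takes -ru, giving *zotporu*.
Since the last vowel of *fomti* is /i/ (an unrounded vowel), it takes -ese, giving *fomtiese*.

zotporu, fomtiese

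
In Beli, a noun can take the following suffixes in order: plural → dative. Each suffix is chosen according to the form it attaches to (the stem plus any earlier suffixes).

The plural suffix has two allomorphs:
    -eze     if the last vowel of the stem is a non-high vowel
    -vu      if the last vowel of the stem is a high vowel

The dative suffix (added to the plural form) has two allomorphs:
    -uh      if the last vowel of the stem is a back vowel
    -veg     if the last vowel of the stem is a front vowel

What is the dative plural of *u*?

The last vowel of *u* is /u/, which is a high vowel, so the plural suffix is -vu, giving *uvu*.
The plural form *uvu* — last vowel /u/ (a back vowel) → -uh → *uvuuh*.

uvuuh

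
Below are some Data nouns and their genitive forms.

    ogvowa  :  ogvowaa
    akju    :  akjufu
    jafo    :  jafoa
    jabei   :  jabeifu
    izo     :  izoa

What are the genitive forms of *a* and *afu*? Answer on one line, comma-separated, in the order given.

aa, afufu

Looking at the last vowel of each stem: -fu when the last vowel of the stem is a high vowel (*akju*, *jabei*); -a when the last vowel of the stem is a non-high vowel (*ogvowa*, *jafo*, *izo*).
*a* — last vowel /a/ (a non-high vowel) → -a → *aa*.
The last vowel of *afu* is /u/, which is a high vowel, so the suffix is -fu, giving *afufu*.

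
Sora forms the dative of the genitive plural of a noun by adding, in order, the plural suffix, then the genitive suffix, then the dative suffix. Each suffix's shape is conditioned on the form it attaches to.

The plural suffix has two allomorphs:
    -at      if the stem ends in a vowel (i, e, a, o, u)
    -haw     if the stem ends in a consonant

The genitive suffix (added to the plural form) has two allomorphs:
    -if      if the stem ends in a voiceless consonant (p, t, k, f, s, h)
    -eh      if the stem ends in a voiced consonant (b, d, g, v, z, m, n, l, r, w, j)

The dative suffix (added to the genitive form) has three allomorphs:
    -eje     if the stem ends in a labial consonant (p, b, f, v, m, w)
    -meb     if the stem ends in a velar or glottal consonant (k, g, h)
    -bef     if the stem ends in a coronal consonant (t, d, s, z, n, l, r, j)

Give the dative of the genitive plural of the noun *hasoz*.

The final sound of *hasoz* is /z/, which is a consonant, so the plural suffix is -haw, giving *hasozhaw*.
The final consonant of the plural form *hasozhaw* is /w/, which is voiced, so the genitive suffix is -eh, giving *hasozhaweh*.
The genitive form *hasozhaweh* — final consonant /h/ (velar/glottal) → -meb → *hasozhawehmeb*.

hasozhawehmeb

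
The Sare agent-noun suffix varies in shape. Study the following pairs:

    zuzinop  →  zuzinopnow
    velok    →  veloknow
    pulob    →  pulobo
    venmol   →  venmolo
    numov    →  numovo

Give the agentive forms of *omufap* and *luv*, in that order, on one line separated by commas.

The pattern is voicing of the final consonant: -now when the stem ends in a voiceless consonant (*zuzinop*, *velok*); -o when the stem ends in a voiced consonant (*pulob*, *venmol*, *numov*).
*omufap*: final consonant = /p/, voiceless → -now → *omufapnow*.
*luv*: final consonant = /v/, voiced → -o → *luvo*.

omufapnow, luvo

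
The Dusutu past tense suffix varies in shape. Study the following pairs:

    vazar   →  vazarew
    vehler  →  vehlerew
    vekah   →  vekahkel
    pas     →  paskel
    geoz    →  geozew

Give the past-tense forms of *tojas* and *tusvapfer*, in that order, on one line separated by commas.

tojaskel, tusvapferew

The pattern is voicing of the final consonant: -kel when the stem ends in a voiceless consonant (*vekah*, *pas*); -ew when the stem ends in a voiced consonant (*vazar*, *vehler*, *geoz*).
*tojas* — final consonant /s/ (voiceless) → -kel → *tojaskel*.
Since the final consonant of *tusvapfer* is /r/ (voiced), it takes -ew, giving *tusvapferew*.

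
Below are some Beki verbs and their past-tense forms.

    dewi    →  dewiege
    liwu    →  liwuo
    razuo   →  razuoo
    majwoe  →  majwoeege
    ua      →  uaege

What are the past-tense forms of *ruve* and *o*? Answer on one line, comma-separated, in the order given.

ruveege, oo

The pattern is rounding harmony: -o when the last vowel of the stem is a rounded vowel (*liwu*, *razuo*); -ege when the last vowel of the stem is an unrounded vowel (*dewi*, *majwoe*, *ua*).
Since the last vowel of *ruve* is /e/ (an unrounded vowel), it takes -ege, giving *ruveege*.
The last vowel of *o* is /o/, which is a rounded vowel, so the suffix is -o, giving *oo*.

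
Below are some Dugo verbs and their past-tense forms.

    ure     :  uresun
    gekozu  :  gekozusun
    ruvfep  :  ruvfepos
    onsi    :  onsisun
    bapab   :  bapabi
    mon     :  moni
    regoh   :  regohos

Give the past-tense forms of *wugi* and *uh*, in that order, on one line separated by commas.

wugisun, uhos

The pattern is voicing of the final sound: -os when the stem ends in a voiceless consonant (*ruvfep*, *regoh*); -i when the stem ends in a voiced consonant (*bapab*, *mon*); -sun when the stem ends in a vowel (*ure*, *gekozu*, *onsi*).
*wugi* — final sound /i/ (a vowel) → -sun → *wugisun*.
The final sound of *uh* is /h/, which is a voiceless consonant, so the suffix is -os, giving *uhos*.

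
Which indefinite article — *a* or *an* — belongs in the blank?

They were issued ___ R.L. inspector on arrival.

an

The indefinite article is chosen by the initial *sound* of the following word, not its spelling.
The initialism *R.L.* is read letter by letter; the first letter, R, is pronounced /ɑr/, which begins with a vowel sound.
So the article is *an*: They were issued an R.L. inspector on arrival.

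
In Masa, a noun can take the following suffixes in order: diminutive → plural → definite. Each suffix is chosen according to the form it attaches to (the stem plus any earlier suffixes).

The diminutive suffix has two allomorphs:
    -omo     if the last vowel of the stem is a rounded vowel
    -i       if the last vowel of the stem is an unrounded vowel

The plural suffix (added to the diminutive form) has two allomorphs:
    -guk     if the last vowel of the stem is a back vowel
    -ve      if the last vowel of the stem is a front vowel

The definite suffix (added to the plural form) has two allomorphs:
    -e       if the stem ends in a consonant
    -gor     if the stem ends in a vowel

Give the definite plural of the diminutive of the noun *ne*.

neivegor

The last vowel of *ne* is /e/, which is an unrounded vowel, so the diminutive suffix is -i, giving *nei*.
The last vowel of the diminutive form *nei* is /i/, which is a front vowel, so the plural suffix is -ve, giving *neive*.
The final sound of the plural form *neive* is /e/, which is a vowel, so the definite suffix is -gor, giving *neivegor*.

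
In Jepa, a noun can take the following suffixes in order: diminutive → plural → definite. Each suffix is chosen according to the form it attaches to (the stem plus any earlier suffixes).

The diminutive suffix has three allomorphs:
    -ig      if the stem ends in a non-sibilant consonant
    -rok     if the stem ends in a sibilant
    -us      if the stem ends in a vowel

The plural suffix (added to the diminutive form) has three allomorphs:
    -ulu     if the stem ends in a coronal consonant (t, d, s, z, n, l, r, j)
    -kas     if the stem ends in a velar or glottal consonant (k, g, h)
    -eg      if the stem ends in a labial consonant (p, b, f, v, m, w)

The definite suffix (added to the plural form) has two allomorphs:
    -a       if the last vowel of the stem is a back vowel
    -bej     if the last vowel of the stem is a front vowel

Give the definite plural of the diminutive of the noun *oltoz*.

oltozrokkasa

*oltoz*: final sound = /z/, a sibilant → -rok → *oltozrok*.
The diminutive form *oltozrok*: final consonant = /k/, velar/glottal → -kas → *oltozrokkas*.
The plural form *oltozrokkas*: last vowel = /a/, a back vowel → -a → *oltozrokkasa*.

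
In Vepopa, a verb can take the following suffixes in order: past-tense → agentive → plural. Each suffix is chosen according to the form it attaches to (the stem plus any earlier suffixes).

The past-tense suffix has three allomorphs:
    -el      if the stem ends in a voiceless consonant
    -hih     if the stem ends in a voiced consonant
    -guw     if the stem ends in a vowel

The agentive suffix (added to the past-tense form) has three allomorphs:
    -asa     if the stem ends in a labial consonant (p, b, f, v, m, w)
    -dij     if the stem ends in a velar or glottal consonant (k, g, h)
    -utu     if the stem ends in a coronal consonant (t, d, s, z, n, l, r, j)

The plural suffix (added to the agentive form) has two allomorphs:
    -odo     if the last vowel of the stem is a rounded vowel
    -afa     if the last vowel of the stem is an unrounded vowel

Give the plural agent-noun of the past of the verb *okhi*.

The final sound of *okhi* is /i/, which is a vowel, so the past-tense suffix is -guw, giving *okhiguw*.
The past-tense form *okhiguw*: final consonant = /w/, labial → -asa → *okhiguwasa*.
The last vowel of the agentive form *okhiguwasa* is /a/, which is an unrounded vowel, so the plural suffix is -afa, giving *okhiguwasaafa*.

okhiguwasaafa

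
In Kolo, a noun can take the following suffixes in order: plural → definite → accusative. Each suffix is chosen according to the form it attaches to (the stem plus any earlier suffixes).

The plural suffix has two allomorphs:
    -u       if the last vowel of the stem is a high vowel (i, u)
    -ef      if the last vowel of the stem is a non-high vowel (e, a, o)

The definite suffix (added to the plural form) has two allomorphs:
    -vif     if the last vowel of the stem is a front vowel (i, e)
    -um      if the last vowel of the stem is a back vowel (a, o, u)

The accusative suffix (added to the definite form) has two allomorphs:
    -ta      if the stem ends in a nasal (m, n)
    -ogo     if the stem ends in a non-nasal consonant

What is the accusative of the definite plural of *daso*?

Since the last vowel of *daso* is /o/ (a non-high vowel), it takes -ef, giving *dasoef*.
The plural form *dasoef*: last vowel = /e/, a front vowel → -vif → *dasoefvif*.
The definite form *dasoefvif* — final consonant /f/ (non-nasal) → -ogo → *dasoefvifogo*.

dasoefvifogo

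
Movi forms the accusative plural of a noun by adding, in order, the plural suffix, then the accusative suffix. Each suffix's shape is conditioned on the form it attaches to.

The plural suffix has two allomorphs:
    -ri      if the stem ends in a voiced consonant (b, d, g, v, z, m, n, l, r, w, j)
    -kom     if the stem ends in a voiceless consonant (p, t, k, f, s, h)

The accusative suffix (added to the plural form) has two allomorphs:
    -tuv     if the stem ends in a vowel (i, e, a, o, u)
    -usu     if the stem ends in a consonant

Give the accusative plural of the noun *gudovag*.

The final consonant of *gudovag* is /g/, which is voiced, so the plural suffix is -ri, giving *gudovagri*.
Since the final sound of the plural form *gudovagri* is /i/ (a vowel), it takes -tuv, giving *gudovagrituv*.

gudovagrituv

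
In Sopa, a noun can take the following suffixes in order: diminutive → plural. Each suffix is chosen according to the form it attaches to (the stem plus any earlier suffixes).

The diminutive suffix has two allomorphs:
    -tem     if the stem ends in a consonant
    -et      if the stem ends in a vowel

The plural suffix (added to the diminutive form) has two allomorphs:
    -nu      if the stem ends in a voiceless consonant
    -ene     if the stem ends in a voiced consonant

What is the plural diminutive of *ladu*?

laduetnu

*ladu*: final sound = /u/, a vowel → -et → *laduet*.
The diminutive form *laduet*: final consonant = /t/, voiceless → -nu → *laduetnu*.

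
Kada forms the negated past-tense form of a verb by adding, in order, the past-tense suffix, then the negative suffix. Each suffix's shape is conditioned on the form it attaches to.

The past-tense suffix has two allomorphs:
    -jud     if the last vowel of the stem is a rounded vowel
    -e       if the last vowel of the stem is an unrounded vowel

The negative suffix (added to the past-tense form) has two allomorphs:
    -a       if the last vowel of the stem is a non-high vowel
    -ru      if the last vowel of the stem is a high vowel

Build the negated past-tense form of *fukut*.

*fukut*: last vowel = /u/, a rounded vowel → -jud → *fukutjud*.
Since the last vowel of the past-tense form *fukutjud* is /u/ (a high vowel), it takes -ru, giving *fukutjudru*.

fukutjudru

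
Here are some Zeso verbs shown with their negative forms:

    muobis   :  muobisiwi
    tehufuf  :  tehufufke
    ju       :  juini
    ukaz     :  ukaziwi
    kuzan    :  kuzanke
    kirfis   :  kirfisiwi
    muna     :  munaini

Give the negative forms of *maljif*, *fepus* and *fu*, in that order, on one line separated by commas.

The pattern is sibilance of the final sound: -iwi when the stem ends in a sibilant (*muobis*, *ukaz*, *kirfis*); -ke when the stem ends in a non-sibilant consonant (*tehufuf*, *kuzan*); -ini when the stem ends in a vowel (*ju*, *muna*).
*maljif* — final sound /f/ (a non-sibilant consonant) → -ke → *maljifke*.
Since the final sound of *fepus* is /s/ (a sibilant), it takes -iwi, giving *fepusiwi*.
*fu*: final sound = /u/, a vowel → -ini → *fuini*.

maljifke, fepusiwi, fuini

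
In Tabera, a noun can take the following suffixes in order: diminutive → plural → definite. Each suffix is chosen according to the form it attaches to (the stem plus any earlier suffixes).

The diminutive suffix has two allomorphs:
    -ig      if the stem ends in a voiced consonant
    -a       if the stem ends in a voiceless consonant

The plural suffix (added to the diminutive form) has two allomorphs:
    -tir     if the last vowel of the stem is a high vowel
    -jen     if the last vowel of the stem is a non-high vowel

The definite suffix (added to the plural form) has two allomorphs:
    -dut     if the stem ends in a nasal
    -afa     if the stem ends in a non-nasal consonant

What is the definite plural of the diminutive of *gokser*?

gokserigtirafa

Since the final consonant of *gokser* is /r/ (voiced), it takes -ig, giving *gokserig*.
The diminutive form *gokserig*: last vowel = /i/, a high vowel → -tir → *gokserigtir*.
The plural form *gokserigtir* — final consonant /r/ (non-nasal) → -afa → *gokserigtirafa*.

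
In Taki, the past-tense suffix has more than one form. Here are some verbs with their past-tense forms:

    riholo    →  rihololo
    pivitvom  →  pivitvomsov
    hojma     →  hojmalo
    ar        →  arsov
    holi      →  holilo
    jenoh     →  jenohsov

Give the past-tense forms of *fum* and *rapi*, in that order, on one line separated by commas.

fumsov, rapilo

The suffix is conditioned by the final sound: -sov when the stem ends in a consonant (*pivitvom*, *ar*, *jenoh*); -lo when the stem ends in a vowel (*riholo*, *hojma*, *holi*).
The final sound of *fum* is /m/, which is a consonant, so the suffix is -sov, giving *fumsov*.
*rapi* — final sound /i/ (a vowel) → -lo → *rapilo*.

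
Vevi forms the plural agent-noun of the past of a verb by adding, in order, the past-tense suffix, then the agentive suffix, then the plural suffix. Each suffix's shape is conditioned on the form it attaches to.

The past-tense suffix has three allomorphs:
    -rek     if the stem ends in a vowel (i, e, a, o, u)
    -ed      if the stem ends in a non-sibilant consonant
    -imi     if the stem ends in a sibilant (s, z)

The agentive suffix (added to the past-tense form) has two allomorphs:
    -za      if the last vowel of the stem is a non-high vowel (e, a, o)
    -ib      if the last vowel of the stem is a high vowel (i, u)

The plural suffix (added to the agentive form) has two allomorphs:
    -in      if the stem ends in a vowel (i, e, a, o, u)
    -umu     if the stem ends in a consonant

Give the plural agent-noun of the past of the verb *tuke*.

tukerekzain

*tuke*: final sound = /e/, a vowel → -rek → *tukerek*.
The last vowel of the past-tense form *tukerek* is /e/, which is a non-high vowel, so the agentive suffix is -za, giving *tukerekza*.
The agentive form *tukerekza* — final sound /a/ (a vowel) → -in → *tukerekzain*.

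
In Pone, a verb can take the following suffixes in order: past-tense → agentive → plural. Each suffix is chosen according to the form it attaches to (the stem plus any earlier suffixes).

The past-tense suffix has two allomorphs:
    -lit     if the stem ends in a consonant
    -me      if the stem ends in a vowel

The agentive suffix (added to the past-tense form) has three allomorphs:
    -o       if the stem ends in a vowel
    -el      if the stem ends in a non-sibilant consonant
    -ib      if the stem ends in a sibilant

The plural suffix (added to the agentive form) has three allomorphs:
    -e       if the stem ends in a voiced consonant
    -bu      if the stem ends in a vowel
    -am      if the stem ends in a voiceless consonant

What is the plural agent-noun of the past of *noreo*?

*noreo* — final sound /o/ (a vowel) → -me → *noreome*.
The past-tense form *noreome*: final sound = /e/, a vowel → -o → *noreomeo*.
Since the final sound of the agentive form *noreomeo* is /o/ (a vowel), it takes -bu, giving *noreomeobu*.

noreomeobu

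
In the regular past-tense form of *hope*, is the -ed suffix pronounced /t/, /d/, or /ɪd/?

The stem *hope* ends in a voiceless consonant other than /t/.
The -ed suffix is realized as /ɪd/ after /t, d/; as /t/ after other voiceless consonants; and as /d/ after other voiced sounds.
So -ed on *hope* is pronounced /t/.

/t/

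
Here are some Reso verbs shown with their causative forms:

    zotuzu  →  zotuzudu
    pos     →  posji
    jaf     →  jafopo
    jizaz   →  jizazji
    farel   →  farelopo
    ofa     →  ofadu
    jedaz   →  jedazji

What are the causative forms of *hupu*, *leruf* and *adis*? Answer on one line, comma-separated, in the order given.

hupudu, lerufopo, adisji

The suffix is conditioned by the final sound: -ji when the stem ends in a sibilant (*pos*, *jizaz*, *jedaz*); -opo when the stem ends in a non-sibilant consonant (*jaf*, *farel*); -du when the stem ends in a vowel (*zotuzu*, *ofa*).
Since the final sound of *hupu* is /u/ (a vowel), it takes -du, giving *hupudu*.
*leruf* — final sound /f/ (a non-sibilant consonant) → -opo → *lerufopo*.
*adis* — final sound /s/ (a sibilant) → -ji → *adisji*.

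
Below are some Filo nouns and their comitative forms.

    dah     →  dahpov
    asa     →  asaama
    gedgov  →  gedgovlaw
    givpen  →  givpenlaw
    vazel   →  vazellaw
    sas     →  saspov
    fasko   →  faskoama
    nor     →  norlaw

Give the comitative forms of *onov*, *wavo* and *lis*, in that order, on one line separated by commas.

onovlaw, wavoama, lispov

The pattern is voicing of the final sound: -pov when the stem ends in a voiceless consonant (*dah*, *sas*); -law when the stem ends in a voiced consonant (*gedgov*, *givpen*, *vazel*, *nor*); -ama when the stem ends in a vowel (*asa*, *fasko*).
*onov*: final sound = /v/, a voiced consonant → -law → *onovlaw*.
Since the final sound of *wavo* is /o/ (a vowel), it takes -ama, giving *wavoama*.
*lis*: final sound = /s/, a voiceless consonant → -pov → *lispov*.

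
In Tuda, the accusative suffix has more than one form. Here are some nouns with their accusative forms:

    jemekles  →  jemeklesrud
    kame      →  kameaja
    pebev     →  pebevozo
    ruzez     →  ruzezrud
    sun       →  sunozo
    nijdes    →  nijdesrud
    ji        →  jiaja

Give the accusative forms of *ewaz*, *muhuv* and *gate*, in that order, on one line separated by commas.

The pattern is sibilance of the final sound: -rud when the stem ends in a sibilant (*jemekles*, *ruzez*, *nijdes*); -ozo when the stem ends in a non-sibilant consonant (*pebev*, *sun*); -aja when the stem ends in a vowel (*kame*, *ji*).
*ewaz*: final sound = /z/, a sibilant → -rud → *ewazrud*.
The final sound of *muhuv* is /v/, which is a non-sibilant consonant, so the suffix is -ozo, giving *muhuvozo*.
Since the final sound of *gate* is /e/ (a vowel), it takes -aja, giving *gateaja*.

ewazrud, muhuvozo, gateaja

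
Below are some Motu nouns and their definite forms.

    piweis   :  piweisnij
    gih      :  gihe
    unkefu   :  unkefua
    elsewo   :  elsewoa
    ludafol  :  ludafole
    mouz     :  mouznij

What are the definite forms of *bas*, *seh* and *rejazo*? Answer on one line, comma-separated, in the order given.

basnij, sehe, rejazoa

The alternation tracks the final sound of the stem — -nij when the stem ends in a sibilant (*piweis*, *mouz*); -e when the stem ends in a non-sibilant consonant (*gih*, *ludafol*); -a when the stem ends in a vowel (*unkefu*, *elsewo*).
*bas* — final sound /s/ (a sibilant) → -nij → *basnij*.
Since the final sound of *seh* is /h/ (a non-sibilant consonant), it takes -e, giving *sehe*.
*rejazo* — final sound /o/ (a vowel) → -a → *rejazoa*.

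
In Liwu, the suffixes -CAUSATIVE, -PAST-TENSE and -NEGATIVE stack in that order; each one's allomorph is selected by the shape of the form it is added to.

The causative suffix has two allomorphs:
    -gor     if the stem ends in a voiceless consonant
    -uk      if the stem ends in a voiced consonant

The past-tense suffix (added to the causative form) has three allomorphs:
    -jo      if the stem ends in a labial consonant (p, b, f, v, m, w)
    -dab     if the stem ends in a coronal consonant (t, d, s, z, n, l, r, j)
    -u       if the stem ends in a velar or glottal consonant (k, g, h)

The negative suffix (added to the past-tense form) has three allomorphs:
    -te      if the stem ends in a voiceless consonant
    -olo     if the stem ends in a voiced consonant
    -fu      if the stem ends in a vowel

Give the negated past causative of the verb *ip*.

The final consonant of *ip* is /p/, which is voiceless, so the causative suffix is -gor, giving *ipgor*.
The final consonant of the causative form *ipgor* is /r/, which is coronal, so the past-tense suffix is -dab, giving *ipgordab*.
The final sound of the past-tense form *ipgordab* is /b/, which is a voiced consonant, so the negative suffix is -olo, giving *ipgordabolo*.

ipgordabolo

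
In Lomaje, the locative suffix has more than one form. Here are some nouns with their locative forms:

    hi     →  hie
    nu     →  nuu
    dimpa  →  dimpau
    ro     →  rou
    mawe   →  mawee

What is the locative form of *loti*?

The pattern is front/back vowel harmony: -e when the last vowel of the stem is a front vowel (*hi*, *mawe*); -u when the last vowel of the stem is a back vowel (*nu*, *dimpa*, *ro*).
*loti*: last vowel = /i/, a front vowel → -e → *lotie*.

lotie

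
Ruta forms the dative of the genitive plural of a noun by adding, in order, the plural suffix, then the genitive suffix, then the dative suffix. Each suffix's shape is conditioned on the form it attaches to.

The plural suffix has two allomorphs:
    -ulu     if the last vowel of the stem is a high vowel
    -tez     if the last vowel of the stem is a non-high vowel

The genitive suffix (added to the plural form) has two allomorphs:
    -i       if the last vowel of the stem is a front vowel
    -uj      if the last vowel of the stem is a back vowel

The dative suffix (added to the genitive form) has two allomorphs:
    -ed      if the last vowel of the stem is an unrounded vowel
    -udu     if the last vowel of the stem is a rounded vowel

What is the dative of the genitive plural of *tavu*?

tavuuluujudu

*tavu*: last vowel = /u/, a high vowel → -ulu → *tavuulu*.
The plural form *tavuulu* — last vowel /u/ (a back vowel) → -uj → *tavuuluuj*.
The genitive form *tavuuluuj*: last vowel = /u/, a rounded vowel → -udu → *tavuuluujudu*.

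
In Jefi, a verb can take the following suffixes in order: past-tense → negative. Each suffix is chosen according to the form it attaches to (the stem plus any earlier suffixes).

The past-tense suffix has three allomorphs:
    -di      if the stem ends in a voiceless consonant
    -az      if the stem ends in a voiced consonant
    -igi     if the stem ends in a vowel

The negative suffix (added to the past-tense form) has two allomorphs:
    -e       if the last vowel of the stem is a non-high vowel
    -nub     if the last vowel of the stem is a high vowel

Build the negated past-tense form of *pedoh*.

*pedoh* — final sound /h/ (a voiceless consonant) → -di → *pedohdi*.
Since the last vowel of the past-tense form *pedohdi* is /i/ (a high vowel), it takes -nub, giving *pedohdinub*.

pedohdinub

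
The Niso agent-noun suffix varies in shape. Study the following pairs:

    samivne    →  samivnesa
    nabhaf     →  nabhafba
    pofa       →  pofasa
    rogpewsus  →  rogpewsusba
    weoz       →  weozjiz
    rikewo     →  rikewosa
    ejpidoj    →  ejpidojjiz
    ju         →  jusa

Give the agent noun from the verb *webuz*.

webuzjiz

Looking at the final sound of each stem: -ba when the stem ends in a voiceless consonant (*nabhaf*, *rogpewsus*); -jiz when the stem ends in a voiced consonant (*weoz*, *ejpidoj*); -sa when the stem ends in a vowel (*samivne*, *pofa*, *rikewo*, *ju*).
*webuz* — final sound /z/ (a voiced consonant) → -jiz → *webuzjiz*.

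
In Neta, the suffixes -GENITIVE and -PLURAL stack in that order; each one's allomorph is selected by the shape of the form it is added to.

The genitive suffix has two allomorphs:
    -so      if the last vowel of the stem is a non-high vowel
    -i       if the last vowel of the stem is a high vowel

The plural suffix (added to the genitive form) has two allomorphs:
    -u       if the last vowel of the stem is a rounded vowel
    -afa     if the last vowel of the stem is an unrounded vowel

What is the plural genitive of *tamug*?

*tamug* — last vowel /u/ (a high vowel) → -i → *tamugi*.
The last vowel of the genitive form *tamugi* is /i/, which is an unrounded vowel, so the plural suffix is -afa, giving *tamugiafa*.

tamugiafa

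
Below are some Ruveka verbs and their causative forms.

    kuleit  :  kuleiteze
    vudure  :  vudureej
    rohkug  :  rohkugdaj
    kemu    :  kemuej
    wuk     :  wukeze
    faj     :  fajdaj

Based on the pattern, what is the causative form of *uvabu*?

uvabuej

The alternation tracks the final sound of the stem — -eze when the stem ends in a voiceless consonant (*kuleit*, *wuk*); -daj when the stem ends in a voiced consonant (*rohkug*, *faj*); -ej when the stem ends in a vowel (*vudure*, *kemu*).
Since the final sound of *uvabu* is /u/ (a vowel), it takes -ej, giving *uvabuej*.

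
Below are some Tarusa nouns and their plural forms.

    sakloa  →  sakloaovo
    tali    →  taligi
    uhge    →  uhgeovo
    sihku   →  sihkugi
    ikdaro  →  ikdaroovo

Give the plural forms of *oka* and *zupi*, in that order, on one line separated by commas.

okaovo, zupigi

Looking at the last vowel of each stem: -gi when the last vowel of the stem is a high vowel (*tali*, *sihku*); -ovo when the last vowel of the stem is a non-high vowel (*sakloa*, *uhge*, *ikdaro*).
Since the last vowel of *oka* is /a/ (a non-high vowel), it takes -ovo, giving *okaovo*.
Since the last vowel of *zupi* is /i/ (a high vowel), it takes -gi, giving *zupigi*.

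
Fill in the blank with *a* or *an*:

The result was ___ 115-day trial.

The indefinite article is chosen by the initial *sound* of the following word, not its spelling.
The number *115* is spoken "one hundred …", beginning with /wʌn/ — a consonant sound.
So the article is *a*: The result was a 115-day trial.

a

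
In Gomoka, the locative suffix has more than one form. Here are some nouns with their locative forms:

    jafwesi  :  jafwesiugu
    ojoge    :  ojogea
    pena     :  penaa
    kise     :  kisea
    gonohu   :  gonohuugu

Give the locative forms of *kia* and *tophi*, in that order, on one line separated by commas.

The alternation tracks the last vowel of the stem — -ugu when the last vowel of the stem is a high vowel (*jafwesi*, *gonohu*); -a when the last vowel of the stem is a non-high vowel (*ojoge*, *pena*, *kise*).
*kia* — last vowel /a/ (a non-high vowel) → -a → *kiaa*.
Since the last vowel of *tophi* is /i/ (a high vowel), it takes -ugu, giving *tophiugu*.

kiaa, tophiugu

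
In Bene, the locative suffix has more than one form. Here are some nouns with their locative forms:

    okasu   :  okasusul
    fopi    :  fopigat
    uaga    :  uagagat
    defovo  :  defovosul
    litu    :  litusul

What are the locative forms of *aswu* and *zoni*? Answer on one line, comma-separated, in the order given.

aswusul, zonigat

The pattern is rounding harmony: -sul when the last vowel of the stem is a rounded vowel (*okasu*, *defovo*, *litu*); -gat when the last vowel of the stem is an unrounded vowel (*fopi*, *uaga*).
The last vowel of *aswu* is /u/, which is a rounded vowel, so the suffix is -sul, giving *aswusul*.
*zoni* — last vowel /i/ (an unrounded vowel) → -gat → *zonigat*.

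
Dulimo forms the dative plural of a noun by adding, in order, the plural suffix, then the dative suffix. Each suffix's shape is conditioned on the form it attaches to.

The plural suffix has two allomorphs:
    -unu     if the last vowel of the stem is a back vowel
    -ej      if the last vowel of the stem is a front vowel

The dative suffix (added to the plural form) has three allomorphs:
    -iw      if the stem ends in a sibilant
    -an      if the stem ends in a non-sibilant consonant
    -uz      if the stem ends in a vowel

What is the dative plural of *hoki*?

hokiejan

The last vowel of *hoki* is /i/, which is a front vowel, so the plural suffix is -ej, giving *hokiej*.
The final sound of the plural form *hokiej* is /j/, which is a non-sibilant consonant, so the dative suffix is -an, giving *hokiejan*.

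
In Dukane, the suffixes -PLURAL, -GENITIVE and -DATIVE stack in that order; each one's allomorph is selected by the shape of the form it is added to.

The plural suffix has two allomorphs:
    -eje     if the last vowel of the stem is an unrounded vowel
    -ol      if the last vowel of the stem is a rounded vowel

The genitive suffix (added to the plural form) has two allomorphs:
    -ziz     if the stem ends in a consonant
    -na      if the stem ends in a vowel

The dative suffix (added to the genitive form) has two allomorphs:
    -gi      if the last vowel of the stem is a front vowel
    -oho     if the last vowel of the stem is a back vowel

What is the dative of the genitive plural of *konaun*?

konaunolzizgi

Since the last vowel of *konaun* is /u/ (a rounded vowel), it takes -ol, giving *konaunol*.
Since the final sound of the plural form *konaunol* is /l/ (a consonant), it takes -ziz, giving *konaunolziz*.
Since the last vowel of the genitive form *konaunolziz* is /i/ (a front vowel), it takes -gi, giving *konaunolzizgi*.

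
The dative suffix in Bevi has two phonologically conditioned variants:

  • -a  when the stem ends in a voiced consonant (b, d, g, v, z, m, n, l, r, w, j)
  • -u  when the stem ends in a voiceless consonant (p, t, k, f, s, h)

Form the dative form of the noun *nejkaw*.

Since the final consonant of *nejkaw* is /w/ (voiced), it takes -a, giving *nejkawa*.

nejkawa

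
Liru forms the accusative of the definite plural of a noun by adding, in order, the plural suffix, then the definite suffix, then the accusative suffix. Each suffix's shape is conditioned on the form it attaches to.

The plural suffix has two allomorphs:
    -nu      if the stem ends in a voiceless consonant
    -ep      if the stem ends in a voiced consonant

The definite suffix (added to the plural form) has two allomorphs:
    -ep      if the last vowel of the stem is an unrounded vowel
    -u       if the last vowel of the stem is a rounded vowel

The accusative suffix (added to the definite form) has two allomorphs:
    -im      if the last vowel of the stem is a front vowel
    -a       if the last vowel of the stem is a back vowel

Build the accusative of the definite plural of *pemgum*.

pemgumepepim

Since the final consonant of *pemgum* is /m/ (voiced), it takes -ep, giving *pemgumep*.
The last vowel of the plural form *pemgumep* is /e/, which is an unrounded vowel, so the definite suffix is -ep, giving *pemgumepep*.
The last vowel of the definite form *pemgumepep* is /e/, which is a front vowel, so the accusative suffix is -im, giving *pemgumepepim*.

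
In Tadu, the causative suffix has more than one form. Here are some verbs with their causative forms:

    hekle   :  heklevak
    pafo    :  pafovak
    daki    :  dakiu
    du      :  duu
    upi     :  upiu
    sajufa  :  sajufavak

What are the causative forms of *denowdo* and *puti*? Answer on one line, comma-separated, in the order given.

denowdovak, putiu

The alternation tracks the last vowel of the stem — -u when the last vowel of the stem is a high vowel (*daki*, *du*, *upi*); -vak when the last vowel of the stem is a non-high vowel (*hekle*, *pafo*, *sajufa*).
*denowdo* — last vowel /o/ (a non-high vowel) → -vak → *denowdovak*.
The last vowel of *puti* is /i/, which is a high vowel, so the suffix is -u, giving *putiu*.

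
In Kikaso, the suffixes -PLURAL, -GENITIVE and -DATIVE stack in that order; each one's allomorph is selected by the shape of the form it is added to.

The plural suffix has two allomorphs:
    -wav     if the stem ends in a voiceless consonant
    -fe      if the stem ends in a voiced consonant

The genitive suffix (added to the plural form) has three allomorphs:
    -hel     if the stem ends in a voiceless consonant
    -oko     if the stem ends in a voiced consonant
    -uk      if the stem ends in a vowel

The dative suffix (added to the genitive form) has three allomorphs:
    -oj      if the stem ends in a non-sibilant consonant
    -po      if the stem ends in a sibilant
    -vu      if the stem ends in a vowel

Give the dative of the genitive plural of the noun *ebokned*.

eboknedfeukoj

*ebokned*: final consonant = /d/, voiced → -fe → *eboknedfe*.
The final sound of the plural form *eboknedfe* is /e/, which is a vowel, so the genitive suffix is -uk, giving *eboknedfeuk*.
Since the final sound of the genitive form *eboknedfeuk* is /k/ (a non-sibilant consonant), it takes -oj, giving *eboknedfeukoj*.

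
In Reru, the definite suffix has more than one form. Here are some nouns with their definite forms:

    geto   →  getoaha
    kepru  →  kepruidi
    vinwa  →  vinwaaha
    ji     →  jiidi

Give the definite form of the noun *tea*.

teaaha

Looking at the last vowel of each stem: -idi when the last vowel of the stem is a high vowel (*kepru*, *ji*); -aha when the last vowel of the stem is a non-high vowel (*geto*, *vinwa*).
Since the last vowel of *tea* is /a/ (a non-high vowel), it takes -aha, giving *teaaha*.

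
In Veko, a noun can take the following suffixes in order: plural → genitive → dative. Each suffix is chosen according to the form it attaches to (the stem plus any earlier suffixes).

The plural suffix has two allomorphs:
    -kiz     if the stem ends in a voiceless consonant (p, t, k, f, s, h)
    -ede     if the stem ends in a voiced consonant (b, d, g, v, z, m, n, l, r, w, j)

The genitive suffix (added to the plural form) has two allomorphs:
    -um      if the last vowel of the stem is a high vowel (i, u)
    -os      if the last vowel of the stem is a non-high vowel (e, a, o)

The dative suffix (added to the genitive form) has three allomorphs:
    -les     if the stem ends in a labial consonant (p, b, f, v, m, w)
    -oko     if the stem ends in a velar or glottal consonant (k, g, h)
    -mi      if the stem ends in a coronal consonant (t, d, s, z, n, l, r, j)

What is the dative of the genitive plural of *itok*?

Since the final consonant of *itok* is /k/ (voiceless), it takes -kiz, giving *itokkiz*.
The plural form *itokkiz*: last vowel = /i/, a high vowel → -um → *itokkizum*.
The final consonant of the genitive form *itokkizum* is /m/, which is labial, so the dative suffix is -les, giving *itokkizumles*.

itokkizumles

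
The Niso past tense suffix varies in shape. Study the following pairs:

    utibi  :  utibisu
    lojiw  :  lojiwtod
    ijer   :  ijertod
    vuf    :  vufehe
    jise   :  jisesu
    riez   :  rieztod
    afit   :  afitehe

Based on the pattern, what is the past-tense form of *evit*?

The pattern is voicing of the final sound: -ehe when the stem ends in a voiceless consonant (*vuf*, *afit*); -tod when the stem ends in a voiced consonant (*lojiw*, *ijer*, *riez*); -su when the stem ends in a vowel (*utibi*, *jise*).
*evit* — final sound /t/ (a voiceless consonant) → -ehe → *evitehe*.

evitehe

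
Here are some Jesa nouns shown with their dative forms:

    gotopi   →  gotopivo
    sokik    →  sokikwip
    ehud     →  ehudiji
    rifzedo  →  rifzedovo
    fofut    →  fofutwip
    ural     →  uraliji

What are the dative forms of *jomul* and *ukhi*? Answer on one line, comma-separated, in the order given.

jomuliji, ukhivo

The alternation tracks the final sound of the stem — -wip when the stem ends in a voiceless consonant (*sokik*, *fofut*); -iji when the stem ends in a voiced consonant (*ehud*, *ural*); -vo when the stem ends in a vowel (*gotopi*, *rifzedo*).
*jomul*: final sound = /l/, a voiced consonant → -iji → *jomuliji*.
Since the final sound of *ukhi* is /i/ (a vowel), it takes -vo, giving *ukhivo*.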